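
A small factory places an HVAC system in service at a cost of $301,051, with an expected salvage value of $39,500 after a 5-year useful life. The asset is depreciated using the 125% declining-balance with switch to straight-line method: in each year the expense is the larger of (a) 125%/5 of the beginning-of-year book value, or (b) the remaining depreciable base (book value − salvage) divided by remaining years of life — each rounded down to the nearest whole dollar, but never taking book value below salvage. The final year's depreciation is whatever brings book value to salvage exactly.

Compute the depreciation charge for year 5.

Depreciable base = $301,051 − $39,500 = $261,551.
Year 1: DB = ⌊$301,051 × 125%/5⌋ = $75,262; SL = ⌊$261,551/5⌋ = $52,310 → take DB $75,262. Book value $225,789.
Year 2: DB = ⌊$225,789 × 125%/5⌋ = $56,447; SL = ⌊$186,289/4⌋ = $46,572 → take DB $56,447. Book value $169,342.
Year 3: DB = ⌊$169,342 × 125%/5⌋ = $42,335; SL = ⌊$129,842/3⌋ = $43,280 → take SL $43,280. Book value $126,062.
Year 4: DB = ⌊$126,062 × 125%/5⌋ = $31,515; SL = ⌊$86,562/2⌋ = $43,281 → take SL $43,281. Book value $82,781.
Year 5 (final): $82,781 − $39,500 = $43,281. Book value $39,500.

$43,281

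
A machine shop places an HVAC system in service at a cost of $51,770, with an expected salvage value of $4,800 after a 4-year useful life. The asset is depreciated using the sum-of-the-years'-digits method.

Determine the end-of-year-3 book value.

Depreciable base = $51,770 − $4,800 = $46,970.
Sum of the years' digits = 4+3+2+1 = 10.
Year 1: $46,970 × 4/10 = $18,788. Book value $32,982.
Year 2: $46,970 × 3/10 = $14,091. Book value $18,891.
Year 3: $46,970 × 2/10 = $9,394. Book value $9,497.

$9,497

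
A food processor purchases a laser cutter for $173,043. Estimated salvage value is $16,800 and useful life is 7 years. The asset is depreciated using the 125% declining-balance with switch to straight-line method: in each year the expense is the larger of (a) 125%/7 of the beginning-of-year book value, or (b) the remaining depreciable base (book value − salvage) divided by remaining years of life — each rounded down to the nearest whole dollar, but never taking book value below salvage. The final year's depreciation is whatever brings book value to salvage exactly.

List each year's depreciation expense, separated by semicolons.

Depreciable base = $173,043 − $16,800 = $156,243.
Year 1: DB = ⌊$173,043 × 125%/7⌋ = $30,900; SL = ⌊$156,243/7⌋ = $22,320 → take DB $30,900. Book value $142,143.
Year 2: DB = ⌊$142,143 × 125%/7⌋ = $25,382; SL = ⌊$125,343/6⌋ = $20,890 → take DB $25,382. Book value $116,761.
Year 3: DB = ⌊$116,761 × 125%/7⌋ = $20,850; SL = ⌊$99,961/5⌋ = $19,992 → take DB $20,850. Book value $95,911.
Year 4: DB = ⌊$95,911 × 125%/7⌋ = $17,126; SL = ⌊$79,111/4⌋ = $19,777 → take SL $19,777. Book value $76,134.
Year 5: DB = ⌊$76,134 × 125%/7⌋ = $13,595; SL = ⌊$59,334/3⌋ = $19,778 → take SL $19,778. Book value $56,356.
Year 6: DB = ⌊$56,356 × 125%/7⌋ = $10,063; SL = ⌊$39,556/2⌋ = $19,778 → take SL $19,778. Book value $36,578.
Year 7 (final): $36,578 − $16,800 = $19,778. Book value $16,800.

$30,900; $25,382; $20,850; $19,777; $19,778; $19,778; $19,778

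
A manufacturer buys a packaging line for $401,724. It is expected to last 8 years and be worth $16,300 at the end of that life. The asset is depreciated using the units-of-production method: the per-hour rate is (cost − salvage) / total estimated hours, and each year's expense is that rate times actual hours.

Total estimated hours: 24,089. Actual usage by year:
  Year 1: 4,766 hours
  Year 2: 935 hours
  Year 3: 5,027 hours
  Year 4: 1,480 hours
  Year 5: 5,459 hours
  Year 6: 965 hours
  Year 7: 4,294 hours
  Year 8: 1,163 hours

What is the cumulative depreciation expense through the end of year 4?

$195,328

Depreciable base = $401,724 − $16,300 = $385,424.
Rate = $385,424 / 24,089 hours = $16 per hour.
Year 1: 4,766 × $16 = $76,256. Book value $325,468.
Year 2: 935 × $16 = $14,960. Book value $310,508.
Year 3: 5,027 × $16 = $80,432. Book value $230,076.
Year 4: 1,480 × $16 = $23,680. Book value $206,396.
Accumulated through year 4 = $401,724 − $206,396 = $195,328.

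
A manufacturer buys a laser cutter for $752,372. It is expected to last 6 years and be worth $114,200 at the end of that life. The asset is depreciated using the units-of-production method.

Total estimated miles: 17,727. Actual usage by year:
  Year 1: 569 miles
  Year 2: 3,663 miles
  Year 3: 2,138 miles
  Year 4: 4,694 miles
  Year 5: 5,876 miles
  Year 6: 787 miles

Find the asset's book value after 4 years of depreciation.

Depreciable base = $752,372 − $114,200 = $638,172.
Rate = $638,172 / 17,727 miles = $36 per mile.
Year 1: 569 × $36 = $20,484. Book value $731,888.
Year 2: 3,663 × $36 = $131,868. Book value $600,020.
Year 3: 2,138 × $36 = $76,968. Book value $523,052.
Year 4: 4,694 × $36 = $168,984. Book value $354,068.

$354,068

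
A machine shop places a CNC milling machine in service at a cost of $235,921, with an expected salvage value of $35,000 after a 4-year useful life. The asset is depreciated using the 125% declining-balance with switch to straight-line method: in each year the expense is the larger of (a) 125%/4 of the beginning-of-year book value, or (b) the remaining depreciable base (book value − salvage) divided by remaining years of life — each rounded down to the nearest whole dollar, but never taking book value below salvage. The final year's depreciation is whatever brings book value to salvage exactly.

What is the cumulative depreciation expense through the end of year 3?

Depreciable base = $235,921 − $35,000 = $200,921.
Year 1: DB = ⌊$235,921 × 125%/4⌋ = $73,725; SL = ⌊$200,921/4⌋ = $50,230 → take DB $73,725. Book value $162,196.
Year 2: DB = ⌊$162,196 × 125%/4⌋ = $50,686; SL = ⌊$127,196/3⌋ = $42,398 → take DB $50,686. Book value $111,510.
Year 3: DB = ⌊$111,510 × 125%/4⌋ = $34,846; SL = ⌊$76,510/2⌋ = $38,255 → take SL $38,255. Book value $73,255.
Accumulated through year 3 = $235,921 − $73,255 = $162,666.

$162,666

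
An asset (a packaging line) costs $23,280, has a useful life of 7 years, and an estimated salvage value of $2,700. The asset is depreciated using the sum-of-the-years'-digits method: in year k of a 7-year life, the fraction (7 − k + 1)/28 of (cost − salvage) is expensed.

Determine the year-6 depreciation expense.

Depreciable base = $23,280 − $2,700 = $20,580.
Sum of the years' digits = 7+6+5+4+3+2+1 = 28.
Year 1: $20,580 × 7/28 = $5,145. Book value $18,135.
Year 2: $20,580 × 6/28 = $4,410. Book value $13,725.
Year 3: $20,580 × 5/28 = $3,675. Book value $10,050.
Year 4: $20,580 × 4/28 = $2,940. Book value $7,110.
Year 5: $20,580 × 3/28 = $2,205. Book value $4,905.
Year 6: $20,580 × 2/28 = $1,470. Book value $3,435.

$1,470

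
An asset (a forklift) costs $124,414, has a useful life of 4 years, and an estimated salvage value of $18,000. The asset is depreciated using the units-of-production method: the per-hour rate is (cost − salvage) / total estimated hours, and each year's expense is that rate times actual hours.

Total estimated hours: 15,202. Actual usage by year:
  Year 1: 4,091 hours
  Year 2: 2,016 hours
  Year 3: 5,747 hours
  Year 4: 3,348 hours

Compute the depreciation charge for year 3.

Depreciable base = $124,414 − $18,000 = $106,414.
Rate = $106,414 / 15,202 hours = $7 per hour.
Year 1: 4,091 × $7 = $28,637. Book value $95,777.
Year 2: 2,016 × $7 = $14,112. Book value $81,665.
Year 3: 5,747 × $7 = $40,229. Book value $41,436.

$40,229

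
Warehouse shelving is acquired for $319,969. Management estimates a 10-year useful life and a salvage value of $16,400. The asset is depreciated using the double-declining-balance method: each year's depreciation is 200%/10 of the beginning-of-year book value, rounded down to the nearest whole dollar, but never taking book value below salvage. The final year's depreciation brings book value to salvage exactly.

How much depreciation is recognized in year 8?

$13,420

Depreciable base = $319,969 − $16,400 = $303,569.
Year 1: ⌊$319,969 × 200%/10⌋ = $63,993. Book value $255,976.
Year 2: ⌊$255,976 × 200%/10⌋ = $51,195. Book value $204,781.
Year 3: ⌊$204,781 × 200%/10⌋ = $40,956. Book value $163,825.
Year 4: ⌊$163,825 × 200%/10⌋ = $32,765. Book value $131,060.
Year 5: ⌊$131,060 × 200%/10⌋ = $26,212. Book value $104,848.
Year 6: ⌊$104,848 × 200%/10⌋ = $20,969. Book value $83,879.
Year 7: ⌊$83,879 × 200%/10⌋ = $16,775. Book value $67,104.
Year 8: ⌊$67,104 × 200%/10⌋ = $13,420. Book value $53,684.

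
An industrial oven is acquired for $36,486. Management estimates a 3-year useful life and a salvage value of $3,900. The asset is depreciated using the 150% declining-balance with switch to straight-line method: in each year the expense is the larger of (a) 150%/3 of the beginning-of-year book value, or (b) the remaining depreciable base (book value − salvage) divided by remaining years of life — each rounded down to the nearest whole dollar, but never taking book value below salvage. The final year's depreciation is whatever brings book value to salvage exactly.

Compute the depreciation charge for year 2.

$9,121

Depreciable base = $36,486 − $3,900 = $32,586.
Year 1: DB = ⌊$36,486 × 150%/3⌋ = $18,243; SL = ⌊$32,586/3⌋ = $10,862 → take DB $18,243. Book value $18,243.
Year 2: DB = ⌊$18,243 × 150%/3⌋ = $9,121; SL = ⌊$14,343/2⌋ = $7,171 → take DB $9,121. Book value $9,122.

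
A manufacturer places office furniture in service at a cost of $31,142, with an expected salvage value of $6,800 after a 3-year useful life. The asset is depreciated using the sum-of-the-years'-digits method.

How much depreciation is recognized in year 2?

$8,114

Depreciable base = $31,142 − $6,800 = $24,342.
Sum of the years' digits = 3+2+1 = 6.
Year 1: $24,342 × 3/6 = $12,171. Book value $18,971.
Year 2: $24,342 × 2/6 = $8,114. Book value $10,857.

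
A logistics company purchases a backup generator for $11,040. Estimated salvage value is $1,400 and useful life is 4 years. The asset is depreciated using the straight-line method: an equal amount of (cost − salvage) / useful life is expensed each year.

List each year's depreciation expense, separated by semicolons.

$2,410; $2,410; $2,410; $2,410

Depreciable base = $11,040 − $1,400 = $9,640.
Annual expense = $9,640 / 4 = $2,410.
End of year 1: book value $8,630.
End of year 2: book value $6,220.
End of year 3: book value $3,810.
End of year 4: book value $1,400.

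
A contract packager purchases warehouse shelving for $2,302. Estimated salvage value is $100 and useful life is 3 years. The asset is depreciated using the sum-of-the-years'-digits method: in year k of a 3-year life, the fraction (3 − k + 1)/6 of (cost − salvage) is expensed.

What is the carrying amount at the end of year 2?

$467

Depreciable base = $2,302 − $100 = $2,202.
Sum of the years' digits = 3+2+1 = 6.
Year 1: $2,202 × 3/6 = $1,101. Book value $1,201.
Year 2: $2,202 × 2/6 = $734. Book value $467.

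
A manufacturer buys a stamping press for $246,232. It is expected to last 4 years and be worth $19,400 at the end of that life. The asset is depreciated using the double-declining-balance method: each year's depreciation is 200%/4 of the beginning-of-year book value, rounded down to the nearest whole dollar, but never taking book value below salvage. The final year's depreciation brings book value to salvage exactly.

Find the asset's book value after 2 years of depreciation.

$61,558

Depreciable base = $246,232 − $19,400 = $226,832.
Year 1: ⌊$246,232 × 200%/4⌋ = $123,116. Book value $123,116.
Year 2: ⌊$123,116 × 200%/4⌋ = $61,558. Book value $61,558.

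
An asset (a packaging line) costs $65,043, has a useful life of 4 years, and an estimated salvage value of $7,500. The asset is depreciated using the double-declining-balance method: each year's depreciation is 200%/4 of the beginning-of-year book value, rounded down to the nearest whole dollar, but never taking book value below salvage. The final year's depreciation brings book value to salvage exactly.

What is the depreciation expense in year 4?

Depreciable base = $65,043 − $7,500 = $57,543.
Year 1: ⌊$65,043 × 200%/4⌋ = $32,521. Book value $32,522.
Year 2: ⌊$32,522 × 200%/4⌋ = $16,261. Book value $16,261.
Year 3: ⌊$16,261 × 200%/4⌋ = $8,130. Book value $8,131.
Year 4 (final): $8,131 − $7,500 = $631. Book value $7,500.

$631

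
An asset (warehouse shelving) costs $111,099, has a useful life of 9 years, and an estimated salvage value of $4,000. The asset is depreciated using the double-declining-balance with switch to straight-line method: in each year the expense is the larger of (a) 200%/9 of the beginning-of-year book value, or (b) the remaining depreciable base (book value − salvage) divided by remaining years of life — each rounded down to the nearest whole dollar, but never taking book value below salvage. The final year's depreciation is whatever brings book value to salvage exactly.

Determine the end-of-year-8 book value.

$10,866

Depreciable base = $111,099 − $4,000 = $107,099.
Year 1: DB = ⌊$111,099 × 200%/9⌋ = $24,688; SL = ⌊$107,099/9⌋ = $11,899 → take DB $24,688. Book value $86,411.
Year 2: DB = ⌊$86,411 × 200%/9⌋ = $19,202; SL = ⌊$82,411/8⌋ = $10,301 → take DB $19,202. Book value $67,209.
Year 3: DB = ⌊$67,209 × 200%/9⌋ = $14,935; SL = ⌊$63,209/7⌋ = $9,029 → take DB $14,935. Book value $52,274.
Year 4: DB = ⌊$52,274 × 200%/9⌋ = $11,616; SL = ⌊$48,274/6⌋ = $8,045 → take DB $11,616. Book value $40,658.
Year 5: DB = ⌊$40,658 × 200%/9⌋ = $9,035; SL = ⌊$36,658/5⌋ = $7,331 → take DB $9,035. Book value $31,623.
Year 6: DB = ⌊$31,623 × 200%/9⌋ = $7,027; SL = ⌊$27,623/4⌋ = $6,905 → take DB $7,027. Book value $24,596.
Year 7: DB = ⌊$24,596 × 200%/9⌋ = $5,465; SL = ⌊$20,596/3⌋ = $6,865 → take SL $6,865. Book value $17,731.
Year 8: DB = ⌊$17,731 × 200%/9⌋ = $3,940; SL = ⌊$13,731/2⌋ = $6,865 → take SL $6,865. Book value $10,866.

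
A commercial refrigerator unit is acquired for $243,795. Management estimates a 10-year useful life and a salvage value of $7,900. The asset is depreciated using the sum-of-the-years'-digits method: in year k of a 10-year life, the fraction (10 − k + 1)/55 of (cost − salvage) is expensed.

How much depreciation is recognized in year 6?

$21,445

Depreciable base = $243,795 − $7,900 = $235,895.
Sum of the years' digits = 10+9+8+7+6+5+4+3+2+1 = 55.
Year 1: $235,895 × 10/55 = $42,890. Book value $200,905.
Year 2: $235,895 × 9/55 = $38,601. Book value $162,304.
Year 3: $235,895 × 8/55 = $34,312. Book value $127,992.
Year 4: $235,895 × 7/55 = $30,023. Book value $97,969.
Year 5: $235,895 × 6/55 = $25,734. Book value $72,235.
Year 6: $235,895 × 5/55 = $21,445. Book value $50,790.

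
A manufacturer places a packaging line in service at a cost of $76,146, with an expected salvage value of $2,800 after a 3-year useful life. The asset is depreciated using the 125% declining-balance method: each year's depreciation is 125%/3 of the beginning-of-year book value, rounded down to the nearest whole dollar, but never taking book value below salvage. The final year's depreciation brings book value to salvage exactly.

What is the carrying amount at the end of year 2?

Depreciable base = $76,146 − $2,800 = $73,346.
Year 1: ⌊$76,146 × 125%/3⌋ = $31,727. Book value $44,419.
Year 2: ⌊$44,419 × 125%/3⌋ = $18,507. Book value $25,912.

$25,912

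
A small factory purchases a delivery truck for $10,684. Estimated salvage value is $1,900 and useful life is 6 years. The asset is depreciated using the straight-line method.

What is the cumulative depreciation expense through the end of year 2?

Depreciable base = $10,684 − $1,900 = $8,784.
Annual expense = $8,784 / 6 = $1,464.
End of year 1: book value $9,220.
End of year 2: book value $7,756.
Accumulated through year 2 = $10,684 − $7,756 = $2,928.

$2,928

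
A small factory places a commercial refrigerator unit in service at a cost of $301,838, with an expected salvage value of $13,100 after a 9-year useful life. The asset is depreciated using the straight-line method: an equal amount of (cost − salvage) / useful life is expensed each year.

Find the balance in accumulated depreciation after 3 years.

$96,246

Depreciable base = $301,838 − $13,100 = $288,738.
Annual expense = $288,738 / 9 = $32,082.
End of year 1: book value $269,756.
End of year 2: book value $237,674.
End of year 3: book value $205,592.
Accumulated through year 3 = $301,838 − $205,592 = $96,246.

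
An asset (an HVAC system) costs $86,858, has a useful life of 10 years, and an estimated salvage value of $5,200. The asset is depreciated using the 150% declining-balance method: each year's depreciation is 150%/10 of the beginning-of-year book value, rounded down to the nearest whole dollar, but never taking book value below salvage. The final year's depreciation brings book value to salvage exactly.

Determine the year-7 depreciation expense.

$4,914

Depreciable base = $86,858 − $5,200 = $81,658.
Year 1: ⌊$86,858 × 150%/10⌋ = $13,028. Book value $73,830.
Year 2: ⌊$73,830 × 150%/10⌋ = $11,074. Book value $62,756.
Year 3: ⌊$62,756 × 150%/10⌋ = $9,413. Book value $53,343.
Year 4: ⌊$53,343 × 150%/10⌋ = $8,001. Book value $45,342.
Year 5: ⌊$45,342 × 150%/10⌋ = $6,801. Book value $38,541.
Year 6: ⌊$38,541 × 150%/10⌋ = $5,781. Book value $32,760.
Year 7: ⌊$32,760 × 150%/10⌋ = $4,914. Book value $27,846.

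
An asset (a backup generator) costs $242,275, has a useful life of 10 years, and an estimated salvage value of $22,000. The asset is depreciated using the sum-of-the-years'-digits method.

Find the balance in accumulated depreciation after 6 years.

$180,225

Depreciable base = $242,275 − $22,000 = $220,275.
Sum of the years' digits = 10+9+8+7+6+5+4+3+2+1 = 55.
Year 1: $220,275 × 10/55 = $40,050. Book value $202,225.
Year 2: $220,275 × 9/55 = $36,045. Book value $166,180.
Year 3: $220,275 × 8/55 = $32,040. Book value $134,140.
Year 4: $220,275 × 7/55 = $28,035. Book value $106,105.
Year 5: $220,275 × 6/55 = $24,030. Book value $82,075.
Year 6: $220,275 × 5/55 = $20,025. Book value $62,050.
Accumulated through year 6 = $242,275 − $62,050 = $180,225.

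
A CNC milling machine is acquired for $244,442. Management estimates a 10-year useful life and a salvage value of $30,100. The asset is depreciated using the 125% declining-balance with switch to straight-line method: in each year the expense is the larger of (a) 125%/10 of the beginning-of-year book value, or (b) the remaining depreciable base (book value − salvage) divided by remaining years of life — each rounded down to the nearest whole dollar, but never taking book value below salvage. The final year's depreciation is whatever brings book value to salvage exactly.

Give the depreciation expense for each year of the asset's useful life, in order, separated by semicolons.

Depreciable base = $244,442 − $30,100 = $214,342.
Year 1: DB = ⌊$244,442 × 125%/10⌋ = $30,555; SL = ⌊$214,342/10⌋ = $21,434 → take DB $30,555. Book value $213,887.
Year 2: DB = ⌊$213,887 × 125%/10⌋ = $26,735; SL = ⌊$183,787/9⌋ = $20,420 → take DB $26,735. Book value $187,152.
Year 3: DB = ⌊$187,152 × 125%/10⌋ = $23,394; SL = ⌊$157,052/8⌋ = $19,631 → take DB $23,394. Book value $163,758.
Year 4: DB = ⌊$163,758 × 125%/10⌋ = $20,469; SL = ⌊$133,658/7⌋ = $19,094 → take DB $20,469. Book value $143,289.
Year 5: DB = ⌊$143,289 × 125%/10⌋ = $17,911; SL = ⌊$113,189/6⌋ = $18,864 → take SL $18,864. Book value $124,425.
Year 6: DB = ⌊$124,425 × 125%/10⌋ = $15,553; SL = ⌊$94,325/5⌋ = $18,865 → take SL $18,865. Book value $105,560.
Year 7: DB = ⌊$105,560 × 125%/10⌋ = $13,195; SL = ⌊$75,460/4⌋ = $18,865 → take SL $18,865. Book value $86,695.
Year 8: DB = ⌊$86,695 × 125%/10⌋ = $10,836; SL = ⌊$56,595/3⌋ = $18,865 → take SL $18,865. Book value $67,830.
Year 9: DB = ⌊$67,830 × 125%/10⌋ = $8,478; SL = ⌊$37,730/2⌋ = $18,865 → take SL $18,865. Book value $48,965.
Year 10 (final): $48,965 − $30,100 = $18,865. Book value $30,100.

$30,555; $26,735; $23,394; $20,469; $18,864; $18,865; $18,865; $18,865; $18,865; $18,865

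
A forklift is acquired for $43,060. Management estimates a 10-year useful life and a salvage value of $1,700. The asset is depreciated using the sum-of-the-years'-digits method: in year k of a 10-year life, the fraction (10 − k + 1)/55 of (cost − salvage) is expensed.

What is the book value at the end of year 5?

$12,980

Depreciable base = $43,060 − $1,700 = $41,360.
Sum of the years' digits = 10+9+8+7+6+5+4+3+2+1 = 55.
Year 1: $41,360 × 10/55 = $7,520. Book value $35,540.
Year 2: $41,360 × 9/55 = $6,768. Book value $28,772.
Year 3: $41,360 × 8/55 = $6,016. Book value $22,756.
Year 4: $41,360 × 7/55 = $5,264. Book value $17,492.
Year 5: $41,360 × 6/55 = $4,512. Book value $12,980.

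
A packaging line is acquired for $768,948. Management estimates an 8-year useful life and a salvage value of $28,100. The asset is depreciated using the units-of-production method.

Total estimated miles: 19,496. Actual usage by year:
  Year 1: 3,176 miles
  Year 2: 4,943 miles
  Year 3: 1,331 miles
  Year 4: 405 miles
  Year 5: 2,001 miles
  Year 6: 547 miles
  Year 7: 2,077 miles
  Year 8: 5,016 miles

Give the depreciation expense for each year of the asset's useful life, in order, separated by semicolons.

Depreciable base = $768,948 − $28,100 = $740,848.
Rate = $740,848 / 19,496 miles = $38 per mile.
Year 1: 3,176 × $38 = $120,688. Book value $648,260.
Year 2: 4,943 × $38 = $187,834. Book value $460,426.
Year 3: 1,331 × $38 = $50,578. Book value $409,848.
Year 4: 405 × $38 = $15,390. Book value $394,458.
Year 5: 2,001 × $38 = $76,038. Book value $318,420.
Year 6: 547 × $38 = $20,786. Book value $297,634.
Year 7: 2,077 × $38 = $78,926. Book value $218,708.
Year 8: 5,016 × $38 = $190,608. Book value $28,100.

$120,688; $187,834; $50,578; $15,390; $76,038; $20,786; $78,926; $190,608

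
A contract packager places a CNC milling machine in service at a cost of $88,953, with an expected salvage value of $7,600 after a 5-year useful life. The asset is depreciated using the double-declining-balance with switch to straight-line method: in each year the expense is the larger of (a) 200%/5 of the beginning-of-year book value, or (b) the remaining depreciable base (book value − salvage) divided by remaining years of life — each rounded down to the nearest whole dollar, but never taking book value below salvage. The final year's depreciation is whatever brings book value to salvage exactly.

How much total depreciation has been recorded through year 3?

$69,738

Depreciable base = $88,953 − $7,600 = $81,353.
Year 1: DB = ⌊$88,953 × 200%/5⌋ = $35,581; SL = ⌊$81,353/5⌋ = $16,270 → take DB $35,581. Book value $53,372.
Year 2: DB = ⌊$53,372 × 200%/5⌋ = $21,348; SL = ⌊$45,772/4⌋ = $11,443 → take DB $21,348. Book value $32,024.
Year 3: DB = ⌊$32,024 × 200%/5⌋ = $12,809; SL = ⌊$24,424/3⌋ = $8,141 → take DB $12,809. Book value $19,215.
Accumulated through year 3 = $88,953 − $19,215 = $69,738.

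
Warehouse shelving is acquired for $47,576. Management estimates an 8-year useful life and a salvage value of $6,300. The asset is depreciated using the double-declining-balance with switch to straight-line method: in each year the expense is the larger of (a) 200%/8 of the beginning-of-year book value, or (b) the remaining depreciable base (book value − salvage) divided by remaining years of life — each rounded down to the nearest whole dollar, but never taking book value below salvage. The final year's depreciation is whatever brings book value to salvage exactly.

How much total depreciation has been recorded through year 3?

Depreciable base = $47,576 − $6,300 = $41,276.
Year 1: DB = ⌊$47,576 × 200%/8⌋ = $11,894; SL = ⌊$41,276/8⌋ = $5,159 → take DB $11,894. Book value $35,682.
Year 2: DB = ⌊$35,682 × 200%/8⌋ = $8,920; SL = ⌊$29,382/7⌋ = $4,197 → take DB $8,920. Book value $26,762.
Year 3: DB = ⌊$26,762 × 200%/8⌋ = $6,690; SL = ⌊$20,462/6⌋ = $3,410 → take DB $6,690. Book value $20,072.
Accumulated through year 3 = $47,576 − $20,072 = $27,504.

$27,504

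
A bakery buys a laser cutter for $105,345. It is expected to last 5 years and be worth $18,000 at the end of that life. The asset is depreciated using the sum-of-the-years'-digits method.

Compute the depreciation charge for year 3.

$17,469

Depreciable base = $105,345 − $18,000 = $87,345.
Sum of the years' digits = 5+4+3+2+1 = 15.
Year 1: $87,345 × 5/15 = $29,115. Book value $76,230.
Year 2: $87,345 × 4/15 = $23,292. Book value $52,938.
Year 3: $87,345 × 3/15 = $17,469. Book value $35,469.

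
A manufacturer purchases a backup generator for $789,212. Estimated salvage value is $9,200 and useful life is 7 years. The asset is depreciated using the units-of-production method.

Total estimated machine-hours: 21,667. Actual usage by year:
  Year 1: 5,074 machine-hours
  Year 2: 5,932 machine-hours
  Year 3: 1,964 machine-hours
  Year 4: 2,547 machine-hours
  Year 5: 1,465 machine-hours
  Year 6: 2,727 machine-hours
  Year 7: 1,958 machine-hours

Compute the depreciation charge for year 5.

Depreciable base = $789,212 − $9,200 = $780,012.
Rate = $780,012 / 21,667 machine-hours = $36 per machine-hour.
Year 1: 5,074 × $36 = $182,664. Book value $606,548.
Year 2: 5,932 × $36 = $213,552. Book value $392,996.
Year 3: 1,964 × $36 = $70,704. Book value $322,292.
Year 4: 2,547 × $36 = $91,692. Book value $230,600.
Year 5: 1,465 × $36 = $52,740. Book value $177,860.

$52,740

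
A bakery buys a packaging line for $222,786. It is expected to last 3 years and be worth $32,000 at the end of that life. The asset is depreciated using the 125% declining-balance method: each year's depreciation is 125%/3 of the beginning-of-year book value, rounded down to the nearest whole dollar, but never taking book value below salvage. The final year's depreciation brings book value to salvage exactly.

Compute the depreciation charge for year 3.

$43,810

Depreciable base = $222,786 − $32,000 = $190,786.
Year 1: ⌊$222,786 × 125%/3⌋ = $92,827. Book value $129,959.
Year 2: ⌊$129,959 × 125%/3⌋ = $54,149. Book value $75,810.
Year 3 (final): $75,810 − $32,000 = $43,810. Book value $32,000.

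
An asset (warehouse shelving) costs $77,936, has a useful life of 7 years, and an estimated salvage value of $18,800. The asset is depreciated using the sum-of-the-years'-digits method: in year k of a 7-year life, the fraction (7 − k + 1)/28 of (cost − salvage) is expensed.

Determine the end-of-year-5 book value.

$25,136

Depreciable base = $77,936 − $18,800 = $59,136.
Sum of the years' digits = 7+6+5+4+3+2+1 = 28.
Year 1: $59,136 × 7/28 = $14,784. Book value $63,152.
Year 2: $59,136 × 6/28 = $12,672. Book value $50,480.
Year 3: $59,136 × 5/28 = $10,560. Book value $39,920.
Year 4: $59,136 × 4/28 = $8,448. Book value $31,472.
Year 5: $59,136 × 3/28 = $6,336. Book value $25,136.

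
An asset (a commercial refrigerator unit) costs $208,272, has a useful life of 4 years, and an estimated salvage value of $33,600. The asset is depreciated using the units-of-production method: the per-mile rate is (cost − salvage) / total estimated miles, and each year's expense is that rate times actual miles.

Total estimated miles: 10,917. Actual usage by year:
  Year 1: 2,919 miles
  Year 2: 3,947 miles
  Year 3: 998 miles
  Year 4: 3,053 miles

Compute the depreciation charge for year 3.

$15,968

Depreciable base = $208,272 − $33,600 = $174,672.
Rate = $174,672 / 10,917 miles = $16 per mile.
Year 1: 2,919 × $16 = $46,704. Book value $161,568.
Year 2: 3,947 × $16 = $63,152. Book value $98,416.
Year 3: 998 × $16 = $15,968. Book value $82,448.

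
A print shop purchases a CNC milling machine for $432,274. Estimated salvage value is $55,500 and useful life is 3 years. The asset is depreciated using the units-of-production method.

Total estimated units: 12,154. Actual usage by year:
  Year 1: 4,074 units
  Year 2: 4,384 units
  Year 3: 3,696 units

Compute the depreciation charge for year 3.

$114,576

Depreciable base = $432,274 − $55,500 = $376,774.
Rate = $376,774 / 12,154 units = $31 per unit.
Year 1: 4,074 × $31 = $126,294. Book value $305,980.
Year 2: 4,384 × $31 = $135,904. Book value $170,076.
Year 3: 3,696 × $31 = $114,576. Book value $55,500.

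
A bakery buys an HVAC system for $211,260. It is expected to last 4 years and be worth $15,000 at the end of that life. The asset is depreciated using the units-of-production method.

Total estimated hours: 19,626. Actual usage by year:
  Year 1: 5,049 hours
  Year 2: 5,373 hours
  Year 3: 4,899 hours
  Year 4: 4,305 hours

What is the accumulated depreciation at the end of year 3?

$153,210

Depreciable base = $211,260 − $15,000 = $196,260.
Rate = $196,260 / 19,626 hours = $10 per hour.
Year 1: 5,049 × $10 = $50,490. Book value $160,770.
Year 2: 5,373 × $10 = $53,730. Book value $107,040.
Year 3: 4,899 × $10 = $48,990. Book value $58,050.
Accumulated through year 3 = $211,260 − $58,050 = $153,210.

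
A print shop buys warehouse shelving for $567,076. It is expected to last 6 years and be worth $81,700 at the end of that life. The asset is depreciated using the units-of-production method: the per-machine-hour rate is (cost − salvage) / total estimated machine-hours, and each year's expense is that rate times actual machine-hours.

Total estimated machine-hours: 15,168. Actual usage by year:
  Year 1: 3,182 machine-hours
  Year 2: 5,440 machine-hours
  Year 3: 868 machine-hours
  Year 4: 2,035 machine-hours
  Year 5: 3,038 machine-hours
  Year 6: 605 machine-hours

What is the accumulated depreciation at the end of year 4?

Depreciable base = $567,076 − $81,700 = $485,376.
Rate = $485,376 / 15,168 machine-hours = $32 per machine-hour.
Year 1: 3,182 × $32 = $101,824. Book value $465,252.
Year 2: 5,440 × $32 = $174,080. Book value $291,172.
Year 3: 868 × $32 = $27,776. Book value $263,396.
Year 4: 2,035 × $32 = $65,120. Book value $198,276.
Accumulated through year 4 = $567,076 − $198,276 = $368,800.

$368,800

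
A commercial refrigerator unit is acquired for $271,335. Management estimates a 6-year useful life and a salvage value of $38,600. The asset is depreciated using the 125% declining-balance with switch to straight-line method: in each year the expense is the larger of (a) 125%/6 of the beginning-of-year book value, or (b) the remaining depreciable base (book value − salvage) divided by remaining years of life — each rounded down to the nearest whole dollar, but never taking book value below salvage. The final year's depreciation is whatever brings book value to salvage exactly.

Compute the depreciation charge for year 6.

$32,010

Depreciable base = $271,335 − $38,600 = $232,735.
Year 1: DB = ⌊$271,335 × 125%/6⌋ = $56,528; SL = ⌊$232,735/6⌋ = $38,789 → take DB $56,528. Book value $214,807.
Year 2: DB = ⌊$214,807 × 125%/6⌋ = $44,751; SL = ⌊$176,207/5⌋ = $35,241 → take DB $44,751. Book value $170,056.
Year 3: DB = ⌊$170,056 × 125%/6⌋ = $35,428; SL = ⌊$131,456/4⌋ = $32,864 → take DB $35,428. Book value $134,628.
Year 4: DB = ⌊$134,628 × 125%/6⌋ = $28,047; SL = ⌊$96,028/3⌋ = $32,009 → take SL $32,009. Book value $102,619.
Year 5: DB = ⌊$102,619 × 125%/6⌋ = $21,378; SL = ⌊$64,019/2⌋ = $32,009 → take SL $32,009. Book value $70,610.
Year 6 (final): $70,610 − $38,600 = $32,010. Book value $38,600.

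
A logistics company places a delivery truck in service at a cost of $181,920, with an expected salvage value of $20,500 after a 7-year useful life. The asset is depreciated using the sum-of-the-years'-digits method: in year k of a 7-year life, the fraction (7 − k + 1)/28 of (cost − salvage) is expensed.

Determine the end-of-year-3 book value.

Depreciable base = $181,920 − $20,500 = $161,420.
Sum of the years' digits = 7+6+5+4+3+2+1 = 28.
Year 1: $161,420 × 7/28 = $40,355. Book value $141,565.
Year 2: $161,420 × 6/28 = $34,590. Book value $106,975.
Year 3: $161,420 × 5/28 = $28,825. Book value $78,150.

$78,150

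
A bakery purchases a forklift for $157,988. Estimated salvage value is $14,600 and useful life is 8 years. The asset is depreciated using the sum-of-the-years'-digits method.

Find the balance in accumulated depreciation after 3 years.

$83,643

Depreciable base = $157,988 − $14,600 = $143,388.
Sum of the years' digits = 8+7+6+5+4+3+2+1 = 36.
Year 1: $143,388 × 8/36 = $31,864. Book value $126,124.
Year 2: $143,388 × 7/36 = $27,881. Book value $98,243.
Year 3: $143,388 × 6/36 = $23,898. Book value $74,345.
Accumulated through year 3 = $157,988 − $74,345 = $83,643.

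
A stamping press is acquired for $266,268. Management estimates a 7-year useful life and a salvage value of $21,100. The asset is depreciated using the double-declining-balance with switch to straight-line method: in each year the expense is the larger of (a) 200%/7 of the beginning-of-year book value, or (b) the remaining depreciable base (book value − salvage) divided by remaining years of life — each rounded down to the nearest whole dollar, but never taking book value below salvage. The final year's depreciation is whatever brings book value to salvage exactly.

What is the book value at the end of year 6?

$35,305

Depreciable base = $266,268 − $21,100 = $245,168.
Year 1: DB = ⌊$266,268 × 200%/7⌋ = $76,076; SL = ⌊$245,168/7⌋ = $35,024 → take DB $76,076. Book value $190,192.
Year 2: DB = ⌊$190,192 × 200%/7⌋ = $54,340; SL = ⌊$169,092/6⌋ = $28,182 → take DB $54,340. Book value $135,852.
Year 3: DB = ⌊$135,852 × 200%/7⌋ = $38,814; SL = ⌊$114,752/5⌋ = $22,950 → take DB $38,814. Book value $97,038.
Year 4: DB = ⌊$97,038 × 200%/7⌋ = $27,725; SL = ⌊$75,938/4⌋ = $18,984 → take DB $27,725. Book value $69,313.
Year 5: DB = ⌊$69,313 × 200%/7⌋ = $19,803; SL = ⌊$48,213/3⌋ = $16,071 → take DB $19,803. Book value $49,510.
Year 6: DB = ⌊$49,510 × 200%/7⌋ = $14,145; SL = ⌊$28,410/2⌋ = $14,205 → take SL $14,205. Book value $35,305.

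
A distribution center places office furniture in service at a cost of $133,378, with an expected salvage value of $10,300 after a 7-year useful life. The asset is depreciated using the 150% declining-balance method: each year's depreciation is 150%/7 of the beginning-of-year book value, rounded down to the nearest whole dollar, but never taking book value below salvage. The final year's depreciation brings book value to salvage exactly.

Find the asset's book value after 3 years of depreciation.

$64,697

Depreciable base = $133,378 − $10,300 = $123,078.
Year 1: ⌊$133,378 × 150%/7⌋ = $28,581. Book value $104,797.
Year 2: ⌊$104,797 × 150%/7⌋ = $22,456. Book value $82,341.
Year 3: ⌊$82,341 × 150%/7⌋ = $17,644. Book value $64,697.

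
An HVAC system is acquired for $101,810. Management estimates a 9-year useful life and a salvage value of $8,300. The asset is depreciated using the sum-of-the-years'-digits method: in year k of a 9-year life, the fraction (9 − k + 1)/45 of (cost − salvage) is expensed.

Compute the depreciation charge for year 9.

$2,078

Depreciable base = $101,810 − $8,300 = $93,510.
Sum of the years' digits = 9+8+7+6+5+4+3+2+1 = 45.
Year 1: $93,510 × 9/45 = $18,702. Book value $83,108.
Year 2: $93,510 × 8/45 = $16,624. Book value $66,484.
Year 3: $93,510 × 7/45 = $14,546. Book value $51,938.
Year 4: $93,510 × 6/45 = $12,468. Book value $39,470.
Year 5: $93,510 × 5/45 = $10,390. Book value $29,080.
Year 6: $93,510 × 4/45 = $8,312. Book value $20,768.
Year 7: $93,510 × 3/45 = $6,234. Book value $14,534.
Year 8: $93,510 × 2/45 = $4,156. Book value $10,378.
Year 9: $93,510 × 1/45 = $2,078. Book value $8,300.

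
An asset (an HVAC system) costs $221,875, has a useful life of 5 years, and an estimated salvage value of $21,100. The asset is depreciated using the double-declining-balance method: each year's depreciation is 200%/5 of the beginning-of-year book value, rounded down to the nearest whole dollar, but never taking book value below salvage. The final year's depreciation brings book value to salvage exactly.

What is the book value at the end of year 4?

$28,755

Depreciable base = $221,875 − $21,100 = $200,775.
Year 1: ⌊$221,875 × 200%/5⌋ = $88,750. Book value $133,125.
Year 2: ⌊$133,125 × 200%/5⌋ = $53,250. Book value $79,875.
Year 3: ⌊$79,875 × 200%/5⌋ = $31,950. Book value $47,925.
Year 4: ⌊$47,925 × 200%/5⌋ = $19,170. Book value $28,755.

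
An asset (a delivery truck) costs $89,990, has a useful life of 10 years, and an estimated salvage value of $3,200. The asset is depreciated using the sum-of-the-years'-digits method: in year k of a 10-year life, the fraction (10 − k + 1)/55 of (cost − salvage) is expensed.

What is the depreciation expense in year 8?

Depreciable base = $89,990 − $3,200 = $86,790.
Sum of the years' digits = 10+9+8+7+6+5+4+3+2+1 = 55.
Year 1: $86,790 × 10/55 = $15,780. Book value $74,210.
Year 2: $86,790 × 9/55 = $14,202. Book value $60,008.
Year 3: $86,790 × 8/55 = $12,624. Book value $47,384.
Year 4: $86,790 × 7/55 = $11,046. Book value $36,338.
Year 5: $86,790 × 6/55 = $9,468. Book value $26,870.
Year 6: $86,790 × 5/55 = $7,890. Book value $18,980.
Year 7: $86,790 × 4/55 = $6,312. Book value $12,668.
Year 8: $86,790 × 3/55 = $4,734. Book value $7,934.

$4,734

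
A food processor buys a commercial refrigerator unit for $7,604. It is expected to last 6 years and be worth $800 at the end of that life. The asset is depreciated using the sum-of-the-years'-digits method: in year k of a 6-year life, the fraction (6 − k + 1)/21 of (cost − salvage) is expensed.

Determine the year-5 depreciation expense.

$648

Depreciable base = $7,604 − $800 = $6,804.
Sum of the years' digits = 6+5+4+3+2+1 = 21.
Year 1: $6,804 × 6/21 = $1,944. Book value $5,660.
Year 2: $6,804 × 5/21 = $1,620. Book value $4,040.
Year 3: $6,804 × 4/21 = $1,296. Book value $2,744.
Year 4: $6,804 × 3/21 = $972. Book value $1,772.
Year 5: $6,804 × 2/21 = $648. Book value $1,124.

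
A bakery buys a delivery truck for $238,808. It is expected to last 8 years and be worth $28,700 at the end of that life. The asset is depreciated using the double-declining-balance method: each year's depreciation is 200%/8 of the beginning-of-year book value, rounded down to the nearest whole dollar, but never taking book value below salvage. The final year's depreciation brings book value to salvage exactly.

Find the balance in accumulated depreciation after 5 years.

Depreciable base = $238,808 − $28,700 = $210,108.
Year 1: ⌊$238,808 × 200%/8⌋ = $59,702. Book value $179,106.
Year 2: ⌊$179,106 × 200%/8⌋ = $44,776. Book value $134,330.
Year 3: ⌊$134,330 × 200%/8⌋ = $33,582. Book value $100,748.
Year 4: ⌊$100,748 × 200%/8⌋ = $25,187. Book value $75,561.
Year 5: ⌊$75,561 × 200%/8⌋ = $18,890. Book value $56,671.
Accumulated through year 5 = $238,808 − $56,671 = $182,137.

$182,137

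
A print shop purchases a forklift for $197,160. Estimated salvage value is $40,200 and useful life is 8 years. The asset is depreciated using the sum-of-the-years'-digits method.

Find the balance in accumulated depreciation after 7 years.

$152,600

Depreciable base = $197,160 − $40,200 = $156,960.
Sum of the years' digits = 8+7+6+5+4+3+2+1 = 36.
Year 1: $156,960 × 8/36 = $34,880. Book value $162,280.
Year 2: $156,960 × 7/36 = $30,520. Book value $131,760.
Year 3: $156,960 × 6/36 = $26,160. Book value $105,600.
Year 4: $156,960 × 5/36 = $21,800. Book value $83,800.
Year 5: $156,960 × 4/36 = $17,440. Book value $66,360.
Year 6: $156,960 × 3/36 = $13,080. Book value $53,280.
Year 7: $156,960 × 2/36 = $8,720. Book value $44,560.
Accumulated through year 7 = $197,160 − $44,560 = $152,600.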